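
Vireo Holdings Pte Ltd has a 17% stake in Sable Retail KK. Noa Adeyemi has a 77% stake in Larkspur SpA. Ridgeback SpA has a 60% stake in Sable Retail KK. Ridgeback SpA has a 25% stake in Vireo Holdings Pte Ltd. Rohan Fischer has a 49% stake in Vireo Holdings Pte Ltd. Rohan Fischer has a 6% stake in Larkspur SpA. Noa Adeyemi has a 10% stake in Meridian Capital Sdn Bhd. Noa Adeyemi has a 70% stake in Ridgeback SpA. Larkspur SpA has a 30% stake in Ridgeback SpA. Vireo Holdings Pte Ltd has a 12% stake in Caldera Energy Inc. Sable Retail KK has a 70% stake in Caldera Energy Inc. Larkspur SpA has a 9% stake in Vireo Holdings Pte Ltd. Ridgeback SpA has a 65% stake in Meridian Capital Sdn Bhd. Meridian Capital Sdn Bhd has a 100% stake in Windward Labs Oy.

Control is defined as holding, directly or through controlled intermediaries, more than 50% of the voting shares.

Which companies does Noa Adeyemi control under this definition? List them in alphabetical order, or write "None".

Caldera Energy Inc, Larkspur SpA, Meridian Capital Sdn Bhd, Ridgeback SpA, Sable Retail KK, Windward Labs Oy

Noa holds 77% of Larkspur, so Noa controls Larkspur.
Larkspur and Noa together hold 30% + 70% = 100% of Ridgeback, so Noa controls Ridgeback.
Ridgeback and Noa together hold 65% + 10% = 75% of Meridian, so Noa controls Meridian.
Ridgeback holds 60% of Sable, so Noa controls Sable.
Sable holds 70% of Caldera, so Noa controls Caldera.
Meridian holds 100% of Windward, so Noa controls Windward.
No other company's threshold is met.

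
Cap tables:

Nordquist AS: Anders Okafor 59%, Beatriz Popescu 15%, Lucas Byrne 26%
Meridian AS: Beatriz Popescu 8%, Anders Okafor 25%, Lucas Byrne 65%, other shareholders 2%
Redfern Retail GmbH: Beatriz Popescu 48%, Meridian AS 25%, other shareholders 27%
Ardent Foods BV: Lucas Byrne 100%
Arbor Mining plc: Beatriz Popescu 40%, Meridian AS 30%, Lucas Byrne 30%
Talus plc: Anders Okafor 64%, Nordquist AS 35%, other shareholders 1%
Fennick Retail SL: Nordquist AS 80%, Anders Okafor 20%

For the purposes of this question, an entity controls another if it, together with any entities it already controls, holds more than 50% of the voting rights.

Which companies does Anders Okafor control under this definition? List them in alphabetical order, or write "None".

Anders holds 59% of Nordquist, so Anders controls Nordquist.
Anders and Nordquist together hold 64% + 35% = 99% of Talus, so Anders controls Talus.
Nordquist and Anders together hold 80% + 20% = 100% of Fennick, so Anders controls Fennick.
No other company's threshold is met.

Fennick Retail SL, Nordquist AS, Talus plc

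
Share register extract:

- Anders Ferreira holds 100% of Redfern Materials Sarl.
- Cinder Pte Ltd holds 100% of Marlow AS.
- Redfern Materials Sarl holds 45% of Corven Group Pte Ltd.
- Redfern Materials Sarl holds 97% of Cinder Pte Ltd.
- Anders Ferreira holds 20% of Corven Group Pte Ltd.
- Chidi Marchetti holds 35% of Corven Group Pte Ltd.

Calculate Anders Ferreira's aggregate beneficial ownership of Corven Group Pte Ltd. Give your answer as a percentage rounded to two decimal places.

Anders reaches Corven along 2 paths.
Via Redfern: 100% × 45% = 45%.
Direct stake: 20% = 20%.
Total: 45% + 20% = 65%.
Rounded: 65.00%.

65.00%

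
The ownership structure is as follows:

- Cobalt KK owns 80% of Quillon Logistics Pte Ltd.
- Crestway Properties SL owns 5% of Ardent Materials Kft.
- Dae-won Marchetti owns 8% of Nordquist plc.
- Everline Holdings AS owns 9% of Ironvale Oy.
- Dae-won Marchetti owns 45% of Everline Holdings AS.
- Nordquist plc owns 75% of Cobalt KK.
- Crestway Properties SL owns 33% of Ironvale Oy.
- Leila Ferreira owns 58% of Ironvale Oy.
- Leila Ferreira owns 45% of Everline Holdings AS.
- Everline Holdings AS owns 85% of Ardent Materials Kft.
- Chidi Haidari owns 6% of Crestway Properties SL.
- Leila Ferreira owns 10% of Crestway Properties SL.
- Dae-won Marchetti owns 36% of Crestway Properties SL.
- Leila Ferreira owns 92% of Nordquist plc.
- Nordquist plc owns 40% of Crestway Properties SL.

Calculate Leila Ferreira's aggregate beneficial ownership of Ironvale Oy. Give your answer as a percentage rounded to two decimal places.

Leila reaches Ironvale along 4 paths.
Via Nordquist → Crestway: 92% × 40% × 33% = 12.144%.
Via Crestway: 10% × 33% = 3.3%.
Via Everline: 45% × 9% = 4.05%.
Direct stake: 58% = 58%.
Total: 12.144% + 3.3% + 4.05% + 58% = 77.494%.
Rounded: 77.49%.

77.49%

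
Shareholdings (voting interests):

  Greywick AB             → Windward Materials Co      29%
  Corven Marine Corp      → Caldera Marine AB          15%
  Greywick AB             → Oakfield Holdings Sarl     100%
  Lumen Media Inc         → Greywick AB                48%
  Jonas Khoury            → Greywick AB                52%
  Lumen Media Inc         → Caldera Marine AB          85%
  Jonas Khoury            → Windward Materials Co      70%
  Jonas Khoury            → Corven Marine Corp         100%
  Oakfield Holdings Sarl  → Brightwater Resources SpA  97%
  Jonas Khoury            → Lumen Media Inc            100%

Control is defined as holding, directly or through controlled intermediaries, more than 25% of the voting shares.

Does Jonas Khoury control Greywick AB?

Yes

Jonas holds 100% of Lumen, so Jonas controls Lumen.
Jonas and Lumen together hold 52% + 48% = 100% of Greywick, so Jonas controls Greywick.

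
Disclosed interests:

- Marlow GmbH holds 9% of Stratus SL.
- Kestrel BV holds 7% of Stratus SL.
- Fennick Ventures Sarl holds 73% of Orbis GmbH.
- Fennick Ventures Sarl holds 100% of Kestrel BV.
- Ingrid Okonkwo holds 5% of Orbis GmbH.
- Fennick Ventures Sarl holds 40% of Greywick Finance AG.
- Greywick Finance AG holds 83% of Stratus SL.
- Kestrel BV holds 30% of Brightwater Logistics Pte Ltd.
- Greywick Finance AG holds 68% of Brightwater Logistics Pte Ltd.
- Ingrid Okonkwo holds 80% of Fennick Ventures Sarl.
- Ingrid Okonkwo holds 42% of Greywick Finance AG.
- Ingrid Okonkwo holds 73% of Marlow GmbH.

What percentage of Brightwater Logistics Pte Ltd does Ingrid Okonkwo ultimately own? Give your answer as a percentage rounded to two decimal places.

74.32%

Ingrid reaches Brightwater along 3 paths.
Via Fennick → Kestrel: 80% × 100% × 30% = 24%.
Via Greywick: 42% × 68% = 28.56%.
Via Fennick → Greywick: 80% × 40% × 68% = 21.76%.
Total: 24% + 28.56% + 21.76% = 74.32%.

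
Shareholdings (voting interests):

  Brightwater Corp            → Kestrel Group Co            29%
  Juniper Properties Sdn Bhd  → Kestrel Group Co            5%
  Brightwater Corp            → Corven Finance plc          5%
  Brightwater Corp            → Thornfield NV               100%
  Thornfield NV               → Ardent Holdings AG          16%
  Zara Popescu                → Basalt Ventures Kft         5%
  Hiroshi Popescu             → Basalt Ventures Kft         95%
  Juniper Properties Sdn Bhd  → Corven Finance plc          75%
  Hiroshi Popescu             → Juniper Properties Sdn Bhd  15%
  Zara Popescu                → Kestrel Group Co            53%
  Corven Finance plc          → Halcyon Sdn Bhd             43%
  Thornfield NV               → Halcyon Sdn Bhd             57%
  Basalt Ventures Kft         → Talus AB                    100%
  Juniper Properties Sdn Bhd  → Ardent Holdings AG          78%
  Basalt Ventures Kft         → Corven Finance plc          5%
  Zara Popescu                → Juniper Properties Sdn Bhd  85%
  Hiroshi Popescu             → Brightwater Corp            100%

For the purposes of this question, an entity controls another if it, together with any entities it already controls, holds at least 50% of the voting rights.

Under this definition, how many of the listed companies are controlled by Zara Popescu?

Zara holds 85% of Juniper, so Zara controls Juniper.
Zara and Juniper together hold 53% + 5% = 58% of Kestrel, so Zara controls Kestrel.
Juniper holds 75% of Corven, so Zara controls Corven.
Juniper holds 78% of Ardent, so Zara controls Ardent.
No other company's threshold is met.
Zara controls 4 companies.

4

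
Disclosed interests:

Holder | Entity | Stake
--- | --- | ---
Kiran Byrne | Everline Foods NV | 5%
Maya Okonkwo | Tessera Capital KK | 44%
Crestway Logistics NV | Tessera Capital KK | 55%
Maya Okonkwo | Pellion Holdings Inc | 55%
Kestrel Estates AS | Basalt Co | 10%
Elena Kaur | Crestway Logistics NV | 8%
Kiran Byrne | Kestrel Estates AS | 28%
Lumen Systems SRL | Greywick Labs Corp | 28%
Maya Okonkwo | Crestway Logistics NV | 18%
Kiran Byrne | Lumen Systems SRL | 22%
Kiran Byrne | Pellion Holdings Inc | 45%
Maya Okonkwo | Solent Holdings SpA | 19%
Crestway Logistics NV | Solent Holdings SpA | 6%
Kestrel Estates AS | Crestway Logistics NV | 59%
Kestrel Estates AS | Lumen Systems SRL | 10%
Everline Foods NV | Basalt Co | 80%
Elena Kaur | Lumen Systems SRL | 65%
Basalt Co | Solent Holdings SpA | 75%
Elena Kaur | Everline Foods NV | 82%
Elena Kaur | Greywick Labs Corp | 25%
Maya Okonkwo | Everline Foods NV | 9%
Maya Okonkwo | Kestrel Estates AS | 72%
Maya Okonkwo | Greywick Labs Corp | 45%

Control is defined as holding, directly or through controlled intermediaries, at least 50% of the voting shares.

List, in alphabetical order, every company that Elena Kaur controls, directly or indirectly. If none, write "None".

Basalt Co, Everline Foods NV, Greywick Labs Corp, Lumen Systems SRL, Solent Holdings SpA

Elena holds 82% of Everline, so Elena controls Everline.
Everline holds 80% of Basalt, so Elena controls Basalt.
Elena holds 65% of Lumen, so Elena controls Lumen.
Basalt holds 75% of Solent, so Elena controls Solent.
Lumen and Elena together hold 28% + 25% = 53% of Greywick, so Elena controls Greywick.
No other company's threshold is met.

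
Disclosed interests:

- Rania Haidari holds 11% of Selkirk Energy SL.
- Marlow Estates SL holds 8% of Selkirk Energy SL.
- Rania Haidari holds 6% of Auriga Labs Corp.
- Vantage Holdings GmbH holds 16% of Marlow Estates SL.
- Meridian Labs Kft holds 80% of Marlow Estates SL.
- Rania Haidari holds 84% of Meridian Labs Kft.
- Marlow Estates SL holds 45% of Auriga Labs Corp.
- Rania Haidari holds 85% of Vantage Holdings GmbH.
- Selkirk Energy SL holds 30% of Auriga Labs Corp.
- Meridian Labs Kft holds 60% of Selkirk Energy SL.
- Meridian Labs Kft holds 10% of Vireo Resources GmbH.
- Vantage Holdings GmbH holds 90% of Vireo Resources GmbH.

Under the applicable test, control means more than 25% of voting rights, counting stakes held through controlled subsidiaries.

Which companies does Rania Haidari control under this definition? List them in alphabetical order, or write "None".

Auriga Labs Corp, Marlow Estates SL, Meridian Labs Kft, Selkirk Energy SL, Vantage Holdings GmbH, Vireo Resources GmbH

Rania holds 84% of Meridian, so Rania controls Meridian.
Rania holds 85% of Vantage, so Rania controls Vantage.
Meridian and Vantage together hold 80% + 16% = 96% of Marlow, so Rania controls Marlow.
Marlow and Rania and Meridian together hold 8% + 11% + 60% = 79% of Selkirk, so Rania controls Selkirk.
Meridian and Vantage together hold 10% + 90% = 100% of Vireo, so Rania controls Vireo.
Rania and Selkirk and Marlow together hold 6% + 30% + 45% = 81% of Auriga, so Rania controls Auriga.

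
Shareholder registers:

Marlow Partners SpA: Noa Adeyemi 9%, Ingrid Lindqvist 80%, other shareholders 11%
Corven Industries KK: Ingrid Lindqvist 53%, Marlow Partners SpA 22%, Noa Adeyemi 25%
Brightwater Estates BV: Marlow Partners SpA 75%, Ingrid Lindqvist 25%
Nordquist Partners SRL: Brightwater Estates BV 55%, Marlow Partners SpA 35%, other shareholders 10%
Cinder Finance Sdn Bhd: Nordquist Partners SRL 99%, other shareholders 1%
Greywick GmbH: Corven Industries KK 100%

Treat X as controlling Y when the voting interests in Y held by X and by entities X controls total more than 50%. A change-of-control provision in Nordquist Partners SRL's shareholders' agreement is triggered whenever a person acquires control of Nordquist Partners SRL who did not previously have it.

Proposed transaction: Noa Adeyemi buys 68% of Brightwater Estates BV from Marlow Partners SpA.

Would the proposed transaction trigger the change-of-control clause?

Yes

The purchase adds only to Noa's holdings (Marlow's stake shrinks), so Noa is the only person who could newly come to control Nordquist.
Noa's largest direct stake is 25% in Corven, which does not meet the threshold, so Noa controls no company.
Neither Noa nor any entity Noa controls holds any voting interest in Nordquist.
So before the transaction, Noa does not control Nordquist.
After the purchase, Noa holds 68% of Brightwater directly, and Marlow's stake falls to 7%.
Noa holds 68% of Brightwater, so Noa controls Brightwater.
Brightwater holds 55% of Nordquist, so Noa controls Nordquist.
Noa did not control Nordquist before and does after, so the clause is triggered.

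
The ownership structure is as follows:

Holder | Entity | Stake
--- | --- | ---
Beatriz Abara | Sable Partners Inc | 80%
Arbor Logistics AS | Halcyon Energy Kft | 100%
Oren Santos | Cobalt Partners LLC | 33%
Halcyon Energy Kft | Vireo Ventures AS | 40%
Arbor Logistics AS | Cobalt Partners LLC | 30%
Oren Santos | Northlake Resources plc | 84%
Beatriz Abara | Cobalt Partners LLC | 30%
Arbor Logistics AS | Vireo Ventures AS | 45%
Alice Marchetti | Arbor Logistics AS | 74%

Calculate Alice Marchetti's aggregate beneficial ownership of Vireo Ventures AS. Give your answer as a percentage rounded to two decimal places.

62.90%

Alice reaches Vireo along 2 paths.
Via Arbor: 74% × 45% = 33.3%.
Via Arbor → Halcyon: 74% × 100% × 40% = 29.6%.
Total: 33.3% + 29.6% = 62.9%.
Rounded: 62.90%.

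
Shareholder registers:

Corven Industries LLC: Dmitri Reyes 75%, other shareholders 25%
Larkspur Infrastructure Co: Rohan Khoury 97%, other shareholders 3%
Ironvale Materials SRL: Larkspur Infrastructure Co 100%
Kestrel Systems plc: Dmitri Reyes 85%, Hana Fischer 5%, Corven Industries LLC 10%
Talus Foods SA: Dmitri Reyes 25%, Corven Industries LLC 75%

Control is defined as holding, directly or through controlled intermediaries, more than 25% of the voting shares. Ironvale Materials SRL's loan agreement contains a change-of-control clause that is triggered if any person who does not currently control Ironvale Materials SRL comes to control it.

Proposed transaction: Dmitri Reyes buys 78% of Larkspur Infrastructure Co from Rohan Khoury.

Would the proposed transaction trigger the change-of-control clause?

The purchase adds only to Dmitri's holdings (Rohan's stake shrinks), so Dmitri is the only person who could newly come to control Ironvale.
Dmitri holds 75% of Corven, so Dmitri controls Corven.
Dmitri and Corven together hold 85% + 10% = 95% of Kestrel, so Dmitri controls Kestrel.
Dmitri and Corven together hold 25% + 75% = 100% of Talus, so Dmitri controls Talus.
Neither Dmitri nor any entity Dmitri controls holds any voting interest in Ironvale.
So before the transaction, Dmitri does not control Ironvale.
After the purchase, Dmitri holds 78% of Larkspur directly, and Rohan's stake falls to 19%.
Dmitri holds 78% of Larkspur, so Dmitri controls Larkspur.
Larkspur holds 100% of Ironvale, so Dmitri controls Ironvale.
Dmitri did not control Ironvale before and does after, so the clause is triggered.

Yes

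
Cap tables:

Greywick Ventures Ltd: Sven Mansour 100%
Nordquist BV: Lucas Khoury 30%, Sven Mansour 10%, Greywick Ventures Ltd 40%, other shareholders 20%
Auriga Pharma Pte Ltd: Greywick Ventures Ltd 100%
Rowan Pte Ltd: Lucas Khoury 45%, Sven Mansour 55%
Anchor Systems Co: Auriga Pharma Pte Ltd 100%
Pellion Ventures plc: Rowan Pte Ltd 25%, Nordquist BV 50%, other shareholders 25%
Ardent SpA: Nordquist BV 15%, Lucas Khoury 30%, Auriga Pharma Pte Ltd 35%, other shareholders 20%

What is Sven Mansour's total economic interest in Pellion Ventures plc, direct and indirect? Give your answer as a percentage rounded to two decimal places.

Sven reaches Pellion along 3 paths.
Via Rowan: 55% × 25% = 13.75%.
Via Nordquist: 10% × 50% = 5%.
Via Greywick → Nordquist: 100% × 40% × 50% = 20%.
Total: 13.75% + 5% + 20% = 38.75%.

38.75%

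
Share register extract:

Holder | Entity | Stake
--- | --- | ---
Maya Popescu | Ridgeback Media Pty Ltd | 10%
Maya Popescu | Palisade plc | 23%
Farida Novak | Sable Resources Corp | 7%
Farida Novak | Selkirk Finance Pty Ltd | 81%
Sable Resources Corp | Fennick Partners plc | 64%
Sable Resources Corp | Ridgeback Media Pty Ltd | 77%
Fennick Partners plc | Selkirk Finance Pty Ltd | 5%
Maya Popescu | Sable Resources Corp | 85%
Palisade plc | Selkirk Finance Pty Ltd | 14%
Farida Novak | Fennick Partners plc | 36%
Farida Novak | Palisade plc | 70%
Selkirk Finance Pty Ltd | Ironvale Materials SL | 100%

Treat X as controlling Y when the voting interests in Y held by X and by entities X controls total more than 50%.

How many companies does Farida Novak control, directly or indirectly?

3

Farida holds 70% of Palisade, so Farida controls Palisade.
Farida and Palisade together hold 81% + 14% = 95% of Selkirk, so Farida controls Selkirk.
Selkirk holds 100% of Ironvale, so Farida controls Ironvale.
No other company's threshold is met.
Farida controls 3 companies.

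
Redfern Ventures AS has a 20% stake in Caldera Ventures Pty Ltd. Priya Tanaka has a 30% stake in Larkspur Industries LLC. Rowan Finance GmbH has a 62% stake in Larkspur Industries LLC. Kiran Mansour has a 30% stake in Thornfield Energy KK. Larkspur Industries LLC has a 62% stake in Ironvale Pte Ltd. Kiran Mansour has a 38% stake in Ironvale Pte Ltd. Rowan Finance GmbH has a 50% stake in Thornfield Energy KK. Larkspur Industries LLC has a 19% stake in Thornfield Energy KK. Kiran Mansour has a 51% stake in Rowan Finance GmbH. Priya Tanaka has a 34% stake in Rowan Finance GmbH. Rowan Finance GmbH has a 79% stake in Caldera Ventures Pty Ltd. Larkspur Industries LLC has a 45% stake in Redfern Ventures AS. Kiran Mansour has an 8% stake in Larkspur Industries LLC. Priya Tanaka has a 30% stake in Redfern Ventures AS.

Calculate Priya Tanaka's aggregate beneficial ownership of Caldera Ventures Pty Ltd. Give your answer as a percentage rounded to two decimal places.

Priya reaches Caldera along 4 paths.
Via Rowan: 34% × 79% = 26.86%.
Via Redfern: 30% × 20% = 6%.
Via Rowan → Larkspur → Redfern: 34% × 62% × 45% × 20% = 1.8972%.
Via Larkspur → Redfern: 30% × 45% × 20% = 2.7%.
Total: 26.86% + 6% + 1.8972% + 2.7% = 37.4572%.
Rounded: 37.46%.

37.46%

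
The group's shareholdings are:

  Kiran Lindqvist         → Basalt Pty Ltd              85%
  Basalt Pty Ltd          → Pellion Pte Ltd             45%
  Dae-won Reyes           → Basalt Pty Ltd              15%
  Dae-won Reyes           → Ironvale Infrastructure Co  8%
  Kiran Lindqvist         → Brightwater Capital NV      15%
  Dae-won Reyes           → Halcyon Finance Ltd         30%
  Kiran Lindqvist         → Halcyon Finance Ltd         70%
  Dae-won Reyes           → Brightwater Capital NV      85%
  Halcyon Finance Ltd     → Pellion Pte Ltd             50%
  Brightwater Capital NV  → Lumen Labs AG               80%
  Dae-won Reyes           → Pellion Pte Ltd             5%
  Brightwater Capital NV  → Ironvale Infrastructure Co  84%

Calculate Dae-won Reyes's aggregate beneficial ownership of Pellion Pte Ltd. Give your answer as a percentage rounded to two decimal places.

Dae-won reaches Pellion along 3 paths.
Via Basalt: 15% × 45% = 6.75%.
Via Halcyon: 30% × 50% = 15%.
Direct stake: 5% = 5%.
Total: 6.75% + 15% + 5% = 26.75%.

26.75%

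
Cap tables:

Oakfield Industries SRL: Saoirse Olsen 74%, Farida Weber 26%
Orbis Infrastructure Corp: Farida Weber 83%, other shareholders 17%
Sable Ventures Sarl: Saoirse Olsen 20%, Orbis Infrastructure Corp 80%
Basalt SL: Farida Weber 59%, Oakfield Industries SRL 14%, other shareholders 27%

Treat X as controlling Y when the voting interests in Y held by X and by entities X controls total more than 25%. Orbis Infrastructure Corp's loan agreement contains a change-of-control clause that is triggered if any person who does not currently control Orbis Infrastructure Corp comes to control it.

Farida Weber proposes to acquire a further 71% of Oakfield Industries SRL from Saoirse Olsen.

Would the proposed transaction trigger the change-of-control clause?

No

The purchase adds only to Farida's holdings (Saoirse's stake shrinks), so Farida is the only person who could newly come to control Orbis.
Farida holds 83% of Orbis, so Farida controls Orbis.
So Farida already controls Orbis before the transaction.
After the purchase, Farida's direct stake in Oakfield rises to 26% + 71% = 97%, and Saoirse's stake falls to 3%.
Farida controlled Orbis already, so this is not a new person acquiring control; every other person's position is unchanged or reduced.
No new person acquires control, so the clause is not triggered.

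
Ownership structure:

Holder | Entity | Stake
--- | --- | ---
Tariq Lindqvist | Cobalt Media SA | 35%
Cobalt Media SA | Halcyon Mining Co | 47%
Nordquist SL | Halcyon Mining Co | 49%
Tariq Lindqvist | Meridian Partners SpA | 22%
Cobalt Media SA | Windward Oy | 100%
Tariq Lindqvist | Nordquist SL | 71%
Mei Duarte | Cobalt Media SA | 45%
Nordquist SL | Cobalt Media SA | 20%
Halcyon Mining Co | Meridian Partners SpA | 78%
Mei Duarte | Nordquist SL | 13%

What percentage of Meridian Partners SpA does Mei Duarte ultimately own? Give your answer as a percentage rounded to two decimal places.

22.42%

Mei reaches Meridian along 3 paths.
Via Nordquist → Halcyon: 13% × 49% × 78% = 4.9686%.
Via Cobalt → Halcyon: 45% × 47% × 78% = 16.497%.
Via Nordquist → Cobalt → Halcyon: 13% × 20% × 47% × 78% = 0.95316%.
Total: 4.9686% + 16.497% + 0.95316% = 22.41876%.
Rounded: 22.42%.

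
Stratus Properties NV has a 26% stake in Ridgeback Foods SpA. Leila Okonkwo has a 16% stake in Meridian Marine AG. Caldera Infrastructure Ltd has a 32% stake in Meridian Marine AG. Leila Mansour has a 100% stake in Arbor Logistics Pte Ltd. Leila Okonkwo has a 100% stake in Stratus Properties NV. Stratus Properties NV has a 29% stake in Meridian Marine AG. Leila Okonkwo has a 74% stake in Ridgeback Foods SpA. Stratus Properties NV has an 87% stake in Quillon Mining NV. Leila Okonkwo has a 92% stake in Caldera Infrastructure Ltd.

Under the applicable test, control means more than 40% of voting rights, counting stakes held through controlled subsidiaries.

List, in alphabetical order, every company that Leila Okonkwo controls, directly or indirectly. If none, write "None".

Caldera Infrastructure Ltd, Meridian Marine AG, Quillon Mining NV, Ridgeback Foods SpA, Stratus Properties NV

Leila Okonkwo holds 100% of Stratus, so Leila Okonkwo controls Stratus.
Leila Okonkwo and Stratus together hold 74% + 26% = 100% of Ridgeback, so Leila Okonkwo controls Ridgeback.
Leila Okonkwo holds 92% of Caldera, so Leila Okonkwo controls Caldera.
Stratus holds 87% of Quillon, so Leila Okonkwo controls Quillon.
Leila Okonkwo and Caldera and Stratus together hold 16% + 32% + 29% = 77% of Meridian, so Leila Okonkwo controls Meridian.
No other company's threshold is met.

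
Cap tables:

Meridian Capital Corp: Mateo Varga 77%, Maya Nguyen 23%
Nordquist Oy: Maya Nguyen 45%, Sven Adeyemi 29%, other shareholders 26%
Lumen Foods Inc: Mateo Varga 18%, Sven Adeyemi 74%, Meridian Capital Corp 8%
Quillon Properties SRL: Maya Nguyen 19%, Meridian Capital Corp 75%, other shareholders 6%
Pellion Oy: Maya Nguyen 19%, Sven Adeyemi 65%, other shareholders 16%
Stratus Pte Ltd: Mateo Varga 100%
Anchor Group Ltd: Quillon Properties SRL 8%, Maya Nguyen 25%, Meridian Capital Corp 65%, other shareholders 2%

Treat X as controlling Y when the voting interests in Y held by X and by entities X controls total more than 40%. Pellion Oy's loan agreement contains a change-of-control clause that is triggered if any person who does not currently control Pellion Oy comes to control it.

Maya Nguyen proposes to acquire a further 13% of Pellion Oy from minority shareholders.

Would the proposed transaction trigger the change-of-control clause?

The purchase changes only Maya's holdings, so Maya is the only person who could newly come to control Pellion.
Maya holds 45% of Nordquist, so Maya controls Nordquist.
In Pellion, Maya's side holds only 19%, not > 40%.
So before the transaction, Maya does not control Pellion.
After the purchase, Maya's direct stake in Pellion rises to 19% + 13% = 32%.
After the transaction, Maya's side holds 32% of Pellion, not > 40%, so Maya still does not control Pellion.
No new person acquires control, so the clause is not triggered.

No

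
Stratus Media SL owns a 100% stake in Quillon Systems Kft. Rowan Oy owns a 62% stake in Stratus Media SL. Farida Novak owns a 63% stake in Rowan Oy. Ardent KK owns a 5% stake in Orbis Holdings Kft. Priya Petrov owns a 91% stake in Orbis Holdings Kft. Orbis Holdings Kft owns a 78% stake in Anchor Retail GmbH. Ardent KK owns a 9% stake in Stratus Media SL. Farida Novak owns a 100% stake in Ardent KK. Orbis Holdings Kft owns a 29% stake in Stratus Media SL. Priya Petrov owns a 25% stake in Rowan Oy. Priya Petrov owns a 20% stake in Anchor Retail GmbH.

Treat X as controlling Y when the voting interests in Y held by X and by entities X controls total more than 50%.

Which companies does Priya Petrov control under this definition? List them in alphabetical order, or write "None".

Priya holds 91% of Orbis, so Priya controls Orbis.
Orbis and Priya together hold 78% + 20% = 98% of Anchor, so Priya controls Anchor.
No other company's threshold is met.

Anchor Retail GmbH, Orbis Holdings Kft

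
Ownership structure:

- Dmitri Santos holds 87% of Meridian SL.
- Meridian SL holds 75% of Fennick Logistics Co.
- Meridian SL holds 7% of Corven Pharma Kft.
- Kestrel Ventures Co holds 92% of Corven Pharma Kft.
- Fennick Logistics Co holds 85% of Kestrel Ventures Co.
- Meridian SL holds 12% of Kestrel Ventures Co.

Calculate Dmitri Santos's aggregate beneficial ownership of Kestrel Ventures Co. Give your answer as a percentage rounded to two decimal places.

65.90%

Dmitri reaches Kestrel along 2 paths.
Via Meridian → Fennick: 87% × 75% × 85% = 55.4625%.
Via Meridian: 87% × 12% = 10.44%.
Total: 55.4625% + 10.44% = 65.9025%.
Rounded: 65.90%.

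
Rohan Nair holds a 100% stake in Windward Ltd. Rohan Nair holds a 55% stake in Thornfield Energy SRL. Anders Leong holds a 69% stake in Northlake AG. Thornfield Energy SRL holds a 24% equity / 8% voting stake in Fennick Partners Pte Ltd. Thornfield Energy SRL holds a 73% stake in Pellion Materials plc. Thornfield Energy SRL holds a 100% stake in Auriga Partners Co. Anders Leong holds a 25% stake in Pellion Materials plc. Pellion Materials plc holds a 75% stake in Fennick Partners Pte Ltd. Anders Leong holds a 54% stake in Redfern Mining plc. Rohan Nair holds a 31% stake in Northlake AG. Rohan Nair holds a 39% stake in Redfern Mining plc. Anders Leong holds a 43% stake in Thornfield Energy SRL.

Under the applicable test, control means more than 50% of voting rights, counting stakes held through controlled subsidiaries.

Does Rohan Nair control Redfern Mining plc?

No

Rohan holds 55% of Thornfield, so Rohan controls Thornfield.
Thornfield holds 73% of Pellion, so Rohan controls Pellion.
Rohan holds 100% of Windward, so Rohan controls Windward.
Pellion and Thornfield together hold 75% + 8% = 83% of Fennick, so Rohan controls Fennick.
Thornfield holds 100% of Auriga, so Rohan controls Auriga.
In Redfern, Rohan's side holds only 39%, not > 50%.
So Rohan does not control Redfern.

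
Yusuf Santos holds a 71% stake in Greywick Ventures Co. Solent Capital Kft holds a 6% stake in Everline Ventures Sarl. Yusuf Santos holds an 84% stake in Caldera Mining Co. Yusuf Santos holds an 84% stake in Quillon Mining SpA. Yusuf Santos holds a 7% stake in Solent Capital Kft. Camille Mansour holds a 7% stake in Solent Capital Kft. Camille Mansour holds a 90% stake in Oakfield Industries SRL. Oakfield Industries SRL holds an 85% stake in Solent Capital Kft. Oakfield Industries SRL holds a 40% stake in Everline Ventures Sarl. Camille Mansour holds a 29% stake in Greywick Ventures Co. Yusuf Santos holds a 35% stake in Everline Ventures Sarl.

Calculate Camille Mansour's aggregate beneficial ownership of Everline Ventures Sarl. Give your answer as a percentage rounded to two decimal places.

Camille reaches Everline along 3 paths.
Via Solent: 7% × 6% = 0.42%.
Via Oakfield → Solent: 90% × 85% × 6% = 4.59%.
Via Oakfield: 90% × 40% = 36%.
Total: 0.42% + 4.59% + 36% = 41.01%.

41.01%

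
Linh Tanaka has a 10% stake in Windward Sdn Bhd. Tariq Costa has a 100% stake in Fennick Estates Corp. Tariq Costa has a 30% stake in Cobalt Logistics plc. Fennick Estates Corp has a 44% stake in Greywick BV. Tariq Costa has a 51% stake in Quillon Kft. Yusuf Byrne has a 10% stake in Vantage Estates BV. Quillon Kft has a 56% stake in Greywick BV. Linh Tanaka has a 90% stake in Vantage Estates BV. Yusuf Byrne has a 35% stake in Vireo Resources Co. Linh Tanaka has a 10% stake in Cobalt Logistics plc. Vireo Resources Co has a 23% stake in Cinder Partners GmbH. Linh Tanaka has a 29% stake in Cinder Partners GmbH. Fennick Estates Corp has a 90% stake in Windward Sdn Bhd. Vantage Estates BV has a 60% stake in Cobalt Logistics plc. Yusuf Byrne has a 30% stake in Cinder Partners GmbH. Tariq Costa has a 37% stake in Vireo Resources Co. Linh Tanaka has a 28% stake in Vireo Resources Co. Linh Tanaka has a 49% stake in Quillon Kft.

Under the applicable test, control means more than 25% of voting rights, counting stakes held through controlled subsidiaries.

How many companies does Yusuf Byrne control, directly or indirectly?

Yusuf holds 35% of Vireo, so Yusuf controls Vireo.
Yusuf and Vireo together hold 30% + 23% = 53% of Cinder, so Yusuf controls Cinder.
No other company's threshold is met.
Yusuf controls 2 companies.

2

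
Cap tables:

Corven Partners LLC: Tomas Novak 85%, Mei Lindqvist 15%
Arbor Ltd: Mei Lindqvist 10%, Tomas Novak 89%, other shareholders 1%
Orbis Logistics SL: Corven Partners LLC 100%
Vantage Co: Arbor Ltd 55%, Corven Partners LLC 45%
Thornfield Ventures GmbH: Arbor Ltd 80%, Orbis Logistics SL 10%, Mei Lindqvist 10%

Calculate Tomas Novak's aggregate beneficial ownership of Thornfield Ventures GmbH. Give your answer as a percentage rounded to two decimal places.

Tomas reaches Thornfield along 2 paths.
Via Arbor: 89% × 80% = 71.2%.
Via Corven → Orbis: 85% × 100% × 10% = 8.5%.
Total: 71.2% + 8.5% = 79.7%.
Rounded: 79.70%.

79.70%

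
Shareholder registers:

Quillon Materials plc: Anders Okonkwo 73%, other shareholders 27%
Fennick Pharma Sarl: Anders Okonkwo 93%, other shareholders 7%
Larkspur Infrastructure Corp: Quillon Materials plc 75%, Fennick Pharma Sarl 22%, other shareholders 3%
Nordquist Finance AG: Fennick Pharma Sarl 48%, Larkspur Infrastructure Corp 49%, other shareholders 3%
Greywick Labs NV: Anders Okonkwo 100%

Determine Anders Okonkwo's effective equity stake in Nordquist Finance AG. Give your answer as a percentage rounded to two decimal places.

81.49%

Anders reaches Nordquist along 3 paths.
Via Fennick: 93% × 48% = 44.64%.
Via Quillon → Larkspur: 73% × 75% × 49% = 26.8275%.
Via Fennick → Larkspur: 93% × 22% × 49% = 10.0254%.
Total: 44.64% + 26.8275% + 10.0254% = 81.4929%.
Rounded: 81.49%.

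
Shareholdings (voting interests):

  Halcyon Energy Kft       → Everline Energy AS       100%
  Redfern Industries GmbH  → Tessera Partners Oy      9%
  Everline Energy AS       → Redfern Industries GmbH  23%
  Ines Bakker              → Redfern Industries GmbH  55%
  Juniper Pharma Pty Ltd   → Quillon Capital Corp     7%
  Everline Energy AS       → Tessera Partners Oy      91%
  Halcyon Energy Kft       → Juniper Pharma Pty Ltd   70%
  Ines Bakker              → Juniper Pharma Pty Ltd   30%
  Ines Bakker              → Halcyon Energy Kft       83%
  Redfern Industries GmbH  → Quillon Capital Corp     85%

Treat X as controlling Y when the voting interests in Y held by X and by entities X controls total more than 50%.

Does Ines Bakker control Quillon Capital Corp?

Ines holds 83% of Halcyon, so Ines controls Halcyon.
Halcyon and Ines together hold 70% + 30% = 100% of Juniper, so Ines controls Juniper.
Halcyon holds 100% of Everline, so Ines controls Everline.
Ines and Everline together hold 55% + 23% = 78% of Redfern, so Ines controls Redfern.
Redfern and Juniper together hold 85% + 7% = 92% of Quillon, so Ines controls Quillon.

Yes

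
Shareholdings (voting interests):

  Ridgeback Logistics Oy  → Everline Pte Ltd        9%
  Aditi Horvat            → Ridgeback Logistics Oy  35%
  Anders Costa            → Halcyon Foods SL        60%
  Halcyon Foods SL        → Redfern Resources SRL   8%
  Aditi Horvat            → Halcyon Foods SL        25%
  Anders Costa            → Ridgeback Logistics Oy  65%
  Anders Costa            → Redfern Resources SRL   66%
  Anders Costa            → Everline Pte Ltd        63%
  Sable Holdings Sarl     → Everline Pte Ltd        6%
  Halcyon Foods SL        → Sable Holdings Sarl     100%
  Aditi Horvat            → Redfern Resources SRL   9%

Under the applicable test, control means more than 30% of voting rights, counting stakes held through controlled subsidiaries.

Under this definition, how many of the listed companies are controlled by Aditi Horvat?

1

Aditi holds 35% of Ridgeback, so Aditi controls Ridgeback.
No other company's threshold is met.
Aditi controls 1 company.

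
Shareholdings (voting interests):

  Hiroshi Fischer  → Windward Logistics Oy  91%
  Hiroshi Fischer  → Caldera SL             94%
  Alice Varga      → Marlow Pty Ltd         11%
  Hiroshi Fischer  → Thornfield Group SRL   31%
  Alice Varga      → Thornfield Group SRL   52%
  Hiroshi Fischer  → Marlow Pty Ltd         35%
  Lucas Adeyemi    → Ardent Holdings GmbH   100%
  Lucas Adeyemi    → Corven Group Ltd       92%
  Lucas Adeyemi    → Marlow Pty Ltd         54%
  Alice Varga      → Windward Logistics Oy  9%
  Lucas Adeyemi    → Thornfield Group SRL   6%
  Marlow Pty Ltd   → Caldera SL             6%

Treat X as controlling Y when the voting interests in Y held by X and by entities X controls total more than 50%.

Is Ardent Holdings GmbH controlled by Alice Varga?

Alice holds 52% of Thornfield, so Alice controls Thornfield.
Neither Alice nor any entity Alice controls holds any voting interest in Ardent.
So Alice does not control Ardent.

No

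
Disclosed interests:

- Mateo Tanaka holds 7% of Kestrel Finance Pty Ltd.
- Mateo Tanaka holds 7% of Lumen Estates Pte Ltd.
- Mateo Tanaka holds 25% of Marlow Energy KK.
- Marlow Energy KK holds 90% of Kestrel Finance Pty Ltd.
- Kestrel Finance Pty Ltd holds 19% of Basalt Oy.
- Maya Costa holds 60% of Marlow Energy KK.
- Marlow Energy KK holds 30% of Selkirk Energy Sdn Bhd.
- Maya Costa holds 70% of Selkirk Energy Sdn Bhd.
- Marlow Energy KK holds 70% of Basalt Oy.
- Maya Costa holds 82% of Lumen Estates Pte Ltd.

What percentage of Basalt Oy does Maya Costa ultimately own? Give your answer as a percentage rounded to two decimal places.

Maya reaches Basalt along 2 paths.
Via Marlow → Kestrel: 60% × 90% × 19% = 10.26%.
Via Marlow: 60% × 70% = 42%.
Total: 10.26% + 42% = 52.26%.

52.26%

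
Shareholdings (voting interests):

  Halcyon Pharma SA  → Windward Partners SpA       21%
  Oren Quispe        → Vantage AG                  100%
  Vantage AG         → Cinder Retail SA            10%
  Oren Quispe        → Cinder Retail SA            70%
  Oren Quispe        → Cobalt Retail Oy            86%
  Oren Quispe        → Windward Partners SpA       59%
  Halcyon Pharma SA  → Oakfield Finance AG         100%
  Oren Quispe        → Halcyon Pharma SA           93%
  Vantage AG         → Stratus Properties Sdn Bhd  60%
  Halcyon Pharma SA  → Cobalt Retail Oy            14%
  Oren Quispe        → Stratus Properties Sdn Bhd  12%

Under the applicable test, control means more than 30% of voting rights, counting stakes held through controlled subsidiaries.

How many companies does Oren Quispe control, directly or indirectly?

7

Oren holds 93% of Halcyon, so Oren controls Halcyon.
Oren holds 100% of Vantage, so Oren controls Vantage.
Halcyon and Oren together hold 14% + 86% = 100% of Cobalt, so Oren controls Cobalt.
Halcyon and Oren together hold 21% + 59% = 80% of Windward, so Oren controls Windward.
Oren and Vantage together hold 70% + 10% = 80% of Cinder, so Oren controls Cinder.
Halcyon holds 100% of Oakfield, so Oren controls Oakfield.
Oren and Vantage together hold 12% + 60% = 72% of Stratus, so Oren controls Stratus.
Oren controls 7 companies.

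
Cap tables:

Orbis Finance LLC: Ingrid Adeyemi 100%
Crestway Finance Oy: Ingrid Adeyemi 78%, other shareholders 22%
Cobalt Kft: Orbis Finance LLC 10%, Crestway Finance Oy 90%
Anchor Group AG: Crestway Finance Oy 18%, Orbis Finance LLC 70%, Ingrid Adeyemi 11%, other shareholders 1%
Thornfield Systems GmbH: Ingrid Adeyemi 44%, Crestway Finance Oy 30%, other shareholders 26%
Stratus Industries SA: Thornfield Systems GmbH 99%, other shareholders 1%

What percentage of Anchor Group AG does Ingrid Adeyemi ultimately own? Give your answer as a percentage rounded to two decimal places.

95.04%

Ingrid reaches Anchor along 3 paths.
Via Crestway: 78% × 18% = 14.04%.
Via Orbis: 100% × 70% = 70%.
Direct stake: 11% = 11%.
Total: 14.04% + 70% + 11% = 95.04%.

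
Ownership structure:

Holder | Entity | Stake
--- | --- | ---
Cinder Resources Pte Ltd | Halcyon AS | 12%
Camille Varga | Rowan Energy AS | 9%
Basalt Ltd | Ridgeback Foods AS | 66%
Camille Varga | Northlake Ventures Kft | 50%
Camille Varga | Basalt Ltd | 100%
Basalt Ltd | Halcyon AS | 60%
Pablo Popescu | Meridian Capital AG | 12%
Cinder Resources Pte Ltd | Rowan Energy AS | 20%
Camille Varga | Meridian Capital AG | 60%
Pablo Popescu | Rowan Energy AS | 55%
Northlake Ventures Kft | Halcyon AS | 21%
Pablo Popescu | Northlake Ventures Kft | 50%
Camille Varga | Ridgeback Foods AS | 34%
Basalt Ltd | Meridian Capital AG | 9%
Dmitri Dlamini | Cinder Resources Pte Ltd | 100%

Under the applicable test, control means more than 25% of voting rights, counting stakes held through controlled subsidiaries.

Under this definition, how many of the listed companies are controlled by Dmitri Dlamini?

1

Dmitri holds 100% of Cinder, so Dmitri controls Cinder.
No other company's threshold is met.
Dmitri controls 1 company.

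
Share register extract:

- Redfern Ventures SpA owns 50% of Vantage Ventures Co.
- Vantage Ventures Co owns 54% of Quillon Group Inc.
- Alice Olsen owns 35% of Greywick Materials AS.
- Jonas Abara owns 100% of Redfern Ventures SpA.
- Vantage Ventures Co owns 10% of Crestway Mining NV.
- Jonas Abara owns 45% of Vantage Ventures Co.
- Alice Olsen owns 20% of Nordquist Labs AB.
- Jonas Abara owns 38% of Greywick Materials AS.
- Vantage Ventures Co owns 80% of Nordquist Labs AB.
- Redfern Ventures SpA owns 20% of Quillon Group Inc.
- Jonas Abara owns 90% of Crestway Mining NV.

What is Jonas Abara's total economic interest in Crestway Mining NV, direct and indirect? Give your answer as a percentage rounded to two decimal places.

Jonas reaches Crestway along 3 paths.
Direct stake: 90% = 90%.
Via Vantage: 45% × 10% = 4.5%.
Via Redfern → Vantage: 100% × 50% × 10% = 5%.
Total: 90% + 4.5% + 5% = 99.5%.
Rounded: 99.50%.

99.50%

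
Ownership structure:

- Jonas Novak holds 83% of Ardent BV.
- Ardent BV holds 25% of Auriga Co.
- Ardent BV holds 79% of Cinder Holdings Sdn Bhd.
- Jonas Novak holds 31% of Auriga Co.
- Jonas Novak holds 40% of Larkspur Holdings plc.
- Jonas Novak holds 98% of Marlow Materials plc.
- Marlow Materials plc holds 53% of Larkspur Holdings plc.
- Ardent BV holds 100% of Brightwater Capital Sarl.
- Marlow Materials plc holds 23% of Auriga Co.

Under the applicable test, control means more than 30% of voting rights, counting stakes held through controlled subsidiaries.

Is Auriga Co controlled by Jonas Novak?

Yes

Jonas holds 98% of Marlow, so Jonas controls Marlow.
Jonas holds 83% of Ardent, so Jonas controls Ardent.
Ardent and Marlow and Jonas together hold 25% + 23% + 31% = 79% of Auriga, so Jonas controls Auriga.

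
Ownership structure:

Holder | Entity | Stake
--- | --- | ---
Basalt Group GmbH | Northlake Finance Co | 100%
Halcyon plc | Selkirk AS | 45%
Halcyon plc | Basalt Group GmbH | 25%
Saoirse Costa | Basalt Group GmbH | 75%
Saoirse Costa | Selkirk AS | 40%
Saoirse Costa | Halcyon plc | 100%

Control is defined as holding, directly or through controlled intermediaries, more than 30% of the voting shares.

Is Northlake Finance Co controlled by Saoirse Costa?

Yes

Saoirse holds 100% of Halcyon, so Saoirse controls Halcyon.
Saoirse and Halcyon together hold 75% + 25% = 100% of Basalt, so Saoirse controls Basalt.
Basalt holds 100% of Northlake, so Saoirse controls Northlake.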